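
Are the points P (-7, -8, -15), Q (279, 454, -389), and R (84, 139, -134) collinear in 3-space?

Yes

PQ = (286, 462, -374), PR = (91, 147, -119).
Each component of PR is 7/22 times the corresponding component of PQ, so PR = 7/22·PQ and the points are collinear.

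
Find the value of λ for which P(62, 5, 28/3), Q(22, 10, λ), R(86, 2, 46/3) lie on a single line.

-2/3

Direction PR = (24, -3, 6). From the x-coordinate of Q, the parameter along the line is τ = (22 − 62)/24 = -5/3.
Then λ = 28/3 + (-5/3)·(6) = -2/3.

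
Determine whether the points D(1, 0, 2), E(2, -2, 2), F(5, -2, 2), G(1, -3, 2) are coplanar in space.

Yes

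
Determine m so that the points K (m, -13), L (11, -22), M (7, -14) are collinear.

The three points are collinear iff det[KL; KM] = 0.
This determinant is linear in m: (-8)m + (52) = 0, so m = 13/2.

13/2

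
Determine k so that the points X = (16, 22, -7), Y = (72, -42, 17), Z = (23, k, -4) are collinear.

Direction XY = (56, -64, 24). From the x-coordinate of Z, the parameter along the line is τ = (23 − 16)/56 = 1/8.
Then k = 22 + 1/8·(-64) = 14.

14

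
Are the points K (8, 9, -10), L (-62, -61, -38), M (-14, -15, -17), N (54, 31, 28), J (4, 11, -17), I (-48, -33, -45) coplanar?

The plane through K, L, M has normal n = KL × KM = (-182, 126, 140) and equation n·P = -1722.
Checking the remaining points: n·N = -2002, n·J = -1722, n·I = -1722.
Since n·N = -2002 ≠ -1722, N is off the plane and the points are not all coplanar.

No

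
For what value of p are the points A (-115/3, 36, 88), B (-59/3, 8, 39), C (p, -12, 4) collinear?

Collinearity requires AB × AC = 0; each component is linear in p.
The y-component gives (-49)p + (-931/3) = 0, so p = -19/3.
The remaining components then also vanish.

-19/3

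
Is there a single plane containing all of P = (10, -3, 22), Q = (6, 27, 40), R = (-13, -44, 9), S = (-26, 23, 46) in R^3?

No

A normal to the plane through P, Q, R is n = PQ × PR = (348, -466, 854).
The plane has equation n·X = 23666. For S: n·S = 19518.
19518 ≠ 23666, so S is off the plane.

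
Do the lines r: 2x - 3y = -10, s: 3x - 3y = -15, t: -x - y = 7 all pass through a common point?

No

Intersecting r and s: solving the 2×2 system gives (x, y) = (-5, 0).
Substitute into t: (-1)(-5) + (-1)(0) = 5.
But t requires 7 ≠ 5, so the three lines have no common point.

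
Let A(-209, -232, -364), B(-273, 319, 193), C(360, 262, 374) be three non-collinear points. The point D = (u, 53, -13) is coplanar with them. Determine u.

-77

The plane through A, B, C has equation 131480x + 364165y − 345135z = 13663540.
Substituting D: (131480)u + (23787500) = 13663540, so u = -77.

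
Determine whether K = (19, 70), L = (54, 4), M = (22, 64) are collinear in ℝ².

No

KL = (35, -66), KM = (3, -6).
If collinear, KM would be a scalar multiple of KL. But (35)·(-6) ≠ (-66)·(3) (difference -12), so they are not parallel; the points are not collinear.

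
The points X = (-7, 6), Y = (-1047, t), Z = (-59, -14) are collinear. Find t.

-394

The three points are collinear iff det[XY; XZ] = 0.
This determinant is linear in t: (52)t + (20488) = 0, so t = -394.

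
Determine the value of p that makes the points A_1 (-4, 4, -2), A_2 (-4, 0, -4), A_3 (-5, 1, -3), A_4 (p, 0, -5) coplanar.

-2

The points are coplanar iff A_1A_2 · (A_1A_3 × A_1A_4) = 0.
Expanding, this is linear in p: (-2)p + (-4) = 0.
So p = -2.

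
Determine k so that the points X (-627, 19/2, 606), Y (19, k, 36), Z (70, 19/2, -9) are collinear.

19/2

Direction XZ = (697, 0, -615). From the x-coordinate of Y, the parameter along the line is τ = (19 − (-627))/697 = 38/41.
Then k = 19/2 + 38/41·(0) = 19/2.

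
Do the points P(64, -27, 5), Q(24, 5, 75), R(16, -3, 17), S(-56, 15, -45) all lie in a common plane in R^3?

The four points are coplanar iff the 3×3 determinant with rows PQ, PR, PS is zero.
Rows: (-40, 32, 70), (-48, 24, 12), (-120, 42, -50).
Expanding along the first row: (-40)(-1704) − (32)(3840) + (70)(864) = 5760.
Nonzero ⇒ not coplanar.

No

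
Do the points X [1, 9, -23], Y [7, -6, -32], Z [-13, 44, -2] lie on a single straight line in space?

Yes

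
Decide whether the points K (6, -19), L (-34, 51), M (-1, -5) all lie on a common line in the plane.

KL = (-40, 70), KM = (-7, 14).
Twice the signed area of △KLM is (-40)(14) − (70)(-7) = -70.
The area is nonzero, so the three points are not collinear.

No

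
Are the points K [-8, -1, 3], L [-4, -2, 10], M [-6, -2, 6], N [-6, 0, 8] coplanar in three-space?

A normal to the plane through K, L, M is n = KL × KM = (4, 2, -2).
The plane has equation n·P = -40. For N: n·N = -40.
Equal, so N lies in the plane and all four are coplanar.

Yes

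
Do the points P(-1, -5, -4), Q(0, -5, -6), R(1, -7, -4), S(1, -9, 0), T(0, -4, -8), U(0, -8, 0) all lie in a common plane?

The plane through P, Q, R has normal n = PQ × PR = (-4, -4, -2) and equation n·X = 32.
Checking the remaining points: n·S = 32, n·T = 32, n·U = 32.
All equal 32, so all 6 points lie in one plane.

Yes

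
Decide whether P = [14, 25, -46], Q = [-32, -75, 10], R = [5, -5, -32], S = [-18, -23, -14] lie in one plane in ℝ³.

A normal to the plane through P, Q, R is n = PQ × PR = (280, 140, 480).
The plane has equation n·X = -14660. For S: n·S = -14980.
-14980 ≠ -14660, so S is off the plane.

No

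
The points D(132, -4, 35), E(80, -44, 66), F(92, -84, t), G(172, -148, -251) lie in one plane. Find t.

-15

Normal to plane DEG: n = (15904, -13632, 9088); plane equation n·P = 2471936.
Requiring n·F = 2471936: (9088)t + (2608256) = 2471936.
So t = -15.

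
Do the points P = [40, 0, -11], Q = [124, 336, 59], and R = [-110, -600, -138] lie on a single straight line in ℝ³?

No

PQ = (84, 336, 70), PR = (-150, -600, -127).
PQ × PR = (-672, 168, 0).
The cross product is nonzero, so the points do not lie on one line.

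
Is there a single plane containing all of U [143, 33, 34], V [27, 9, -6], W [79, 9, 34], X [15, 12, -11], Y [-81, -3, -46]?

The plane through U, V, W has normal n = UV × UW = (-960, 2560, 1248) and equation n·P = -10368.
Checking the remaining points: n·X = 2592, n·Y = 12672.
Since n·X = 2592 ≠ -10368, X is off the plane and the points are not all coplanar.

No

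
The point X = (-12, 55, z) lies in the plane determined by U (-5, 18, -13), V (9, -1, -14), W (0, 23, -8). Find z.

Coplanarity requires UV · (UW × UX) = 0.
UV = (14, -19, -1), UW = (5, 5, 5); the triple product is linear in z with coefficient 165 and constant term 0.
Setting it to zero: z = 0.

0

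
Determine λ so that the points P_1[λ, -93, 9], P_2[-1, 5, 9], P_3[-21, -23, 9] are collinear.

-71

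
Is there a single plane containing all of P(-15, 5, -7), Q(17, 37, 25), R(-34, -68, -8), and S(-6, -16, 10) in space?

The four points are coplanar iff the 3×3 determinant with rows PQ, PR, PS is zero.
Rows: (32, 32, 32), (-19, -73, -1), (9, -21, 17).
Expanding along the first row: (32)(-1262) − (32)(-314) + (32)(1056) = 3456.
Nonzero ⇒ not coplanar.

No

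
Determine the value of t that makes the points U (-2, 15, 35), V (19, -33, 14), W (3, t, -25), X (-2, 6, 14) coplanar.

-20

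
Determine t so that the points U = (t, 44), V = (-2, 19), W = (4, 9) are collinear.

-17

Collinearity: (U − V) must be parallel to (W − V) = (6, -10).
Cross-multiplying the components: (t − (-2))·(-10) = (25)·(6).
Solving gives t = -17.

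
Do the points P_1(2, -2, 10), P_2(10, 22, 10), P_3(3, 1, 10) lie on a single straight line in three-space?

Yes

P_1P_2 = (8, 24, 0), P_1P_3 = (1, 3, 0).
Each component of P_1P_3 is 1/8 times the corresponding component of P_1P_2, so P_1P_3 = 1/8·P_1P_2 and the points are collinear.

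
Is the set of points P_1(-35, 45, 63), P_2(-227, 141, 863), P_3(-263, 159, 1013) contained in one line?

Yes

P_1P_2 = (-192, 96, 800), P_1P_3 = (-228, 114, 950).
P_1P_2 × P_1P_3 = (0, 0, 0).
The cross product vanishes, so the three points are collinear.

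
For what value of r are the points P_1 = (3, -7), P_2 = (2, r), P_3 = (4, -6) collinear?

Collinearity: (P_2 − P_1) must be parallel to (P_3 − P_1) = (1, 1).
Cross-multiplying the components: (r − (-7))·(1) = (-1)·(1).
Solving gives r = -8.

-8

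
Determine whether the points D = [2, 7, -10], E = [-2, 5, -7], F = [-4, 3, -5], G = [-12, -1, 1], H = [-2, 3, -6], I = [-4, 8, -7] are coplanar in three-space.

No

The plane through D, E, F has normal n = DE × DF = (2, 2, 4) and equation n·P = -22.
Checking the remaining points: n·G = -22, n·H = -22, n·I = -20.
Since n·I = -20 ≠ -22, I is off the plane and the points are not all coplanar.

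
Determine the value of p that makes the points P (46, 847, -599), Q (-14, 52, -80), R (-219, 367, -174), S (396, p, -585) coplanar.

547

Normal to plane PQR: n = (-88755, -112035, -181875); plane equation n·X = 9966750.
Requiring n·S = 9966750: (-112035)p + (71249895) = 9966750.
So p = 547.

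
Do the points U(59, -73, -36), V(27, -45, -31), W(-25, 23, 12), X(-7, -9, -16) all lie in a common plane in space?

The four points are coplanar iff the 3×3 determinant with rows UV, UW, UX is zero.
Rows: (-32, 28, 5), (-84, 96, 48), (-66, 64, 20).
Expanding along the first row: (-32)(-1152) − (28)(1488) + (5)(960) = 0.
Zero determinant ⇒ coplanar.

Yes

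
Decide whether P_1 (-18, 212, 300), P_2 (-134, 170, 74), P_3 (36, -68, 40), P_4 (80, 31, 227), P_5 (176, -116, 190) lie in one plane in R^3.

No

The plane through P_1, P_2, P_3 has normal n = P_1P_2 × P_1P_3 = (-52360, -42364, 34748) and equation n·P = 2385712.
Checking the remaining points: n·P_4 = 2385712, n·P_5 = 2300984.
Since n·P_5 = 2300984 ≠ 2385712, P_5 is off the plane and the points are not all coplanar.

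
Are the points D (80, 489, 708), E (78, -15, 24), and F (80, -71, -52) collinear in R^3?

No

DE = (-2, -504, -684), DF = (0, -560, -760).
Comparing components 3 and 1: (-684)(0) − (-2)(-760) = -1520 ≠ 0, so DE and DF are not parallel and the points are not collinear.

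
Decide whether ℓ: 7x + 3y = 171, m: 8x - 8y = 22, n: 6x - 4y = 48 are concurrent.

Intersecting ℓ and m: solving the 2×2 system gives (x, y) = (717/40, 607/40).
Substitute into n: (6)(717/40) + (-4)(607/40) = 937/20.
But n requires 48 ≠ 937/20, so the three lines have no common point.

No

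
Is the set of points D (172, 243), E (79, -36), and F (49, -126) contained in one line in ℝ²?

DE = (-93, -279), DF = (-123, -369).
Twice the signed area of △DEF is (-93)(-369) − (-279)(-123) = 0.
The triangle is degenerate (zero area), so the points are collinear.

Yes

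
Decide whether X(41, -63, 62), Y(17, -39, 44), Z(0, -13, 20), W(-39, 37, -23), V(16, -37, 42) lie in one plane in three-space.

The plane through X, Y, Z has normal n = XY × XZ = (-108, -270, -216) and equation n·P = -810.
Checking the remaining points: n·W = -810, n·V = -810.
All equal -810, so all 5 points lie in one plane.

Yes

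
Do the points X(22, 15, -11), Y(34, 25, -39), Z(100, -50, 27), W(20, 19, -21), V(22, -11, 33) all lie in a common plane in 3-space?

No

The plane through X, Y, Z has normal n = XY × XZ = (-1440, -2640, -1560) and equation n·P = -54120.
Checking the remaining points: n·W = -46200, n·V = -54120.
Since n·W = -46200 ≠ -54120, W is off the plane and the points are not all coplanar.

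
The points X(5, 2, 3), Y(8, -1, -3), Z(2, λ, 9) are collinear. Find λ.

Collinearity requires XY × XZ = 0; each component is linear in λ.
The x-component gives (6)λ + (-30) = 0, so λ = 5.
The remaining components then also vanish.

5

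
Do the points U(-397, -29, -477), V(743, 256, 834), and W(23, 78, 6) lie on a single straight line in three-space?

No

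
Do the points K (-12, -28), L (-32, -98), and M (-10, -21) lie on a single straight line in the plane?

KL = (-20, -70), KM = (2, 7).
Twice the signed area of △KLM is (-20)(7) − (-70)(2) = 0.
The triangle is degenerate (zero area), so the points are collinear.

Yes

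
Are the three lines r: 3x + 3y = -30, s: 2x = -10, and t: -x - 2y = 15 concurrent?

Intersecting r and s: solving the 2×2 system gives (x, y) = (-5, -5).
Substitute into t: (-1)(-5) + (-2)(-5) = 15.
This equals 15, so (-5, -5) lies on all three lines and they are concurrent.

Yes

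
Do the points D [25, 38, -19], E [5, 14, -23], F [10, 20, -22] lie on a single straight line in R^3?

Yes

DE = (-20, -24, -4), DF = (-15, -18, -3).
DE × DF = (0, 0, 0).
The cross product vanishes, so the three points are collinear.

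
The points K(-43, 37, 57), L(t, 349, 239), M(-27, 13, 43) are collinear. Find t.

-251

Collinearity requires KL × KM = 0; each component is linear in t.
The y-component gives (14)t + (3514) = 0, so t = -251.
The remaining components then also vanish.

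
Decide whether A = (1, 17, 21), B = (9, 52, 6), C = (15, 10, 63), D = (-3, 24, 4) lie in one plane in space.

Yes

The four points are coplanar iff the 3×3 determinant with rows AB, AC, AD is zero.
Rows: (8, 35, -15), (14, -7, 42), (-4, 7, -17).
Expanding along the first row: (8)(-175) − (35)(-70) + (-15)(70) = 0.
Zero determinant ⇒ coplanar.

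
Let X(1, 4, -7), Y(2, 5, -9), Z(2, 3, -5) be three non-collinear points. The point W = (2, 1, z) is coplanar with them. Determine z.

The plane through X, Y, Z has equation −4y − 2z = -2.
Substituting W: (-2)z + (-4) = -2, so z = -1.

-1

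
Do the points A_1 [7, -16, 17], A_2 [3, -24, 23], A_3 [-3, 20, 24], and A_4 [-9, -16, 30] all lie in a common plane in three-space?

No

A normal to the plane through A_1, A_2, A_3 is n = A_1A_2 × A_1A_3 = (-272, -32, -224).
The plane has equation n·P = -5200. For A_4: n·A_4 = -3760.
-3760 ≠ -5200, so A_4 is off the plane.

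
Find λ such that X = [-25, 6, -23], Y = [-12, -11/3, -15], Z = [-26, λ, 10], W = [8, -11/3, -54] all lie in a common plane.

-3

Coplanarity ⇔ det[XY; XZ; XW] = 0.
Expanding, this is linear in λ: (-667)λ + (-2001) = 0.
So λ = -3.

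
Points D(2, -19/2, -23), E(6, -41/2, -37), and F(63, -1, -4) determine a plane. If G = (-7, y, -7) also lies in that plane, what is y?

A normal to the plane is n = DE × DF = (-90, -930, 705).
G lies in the plane iff n · DG = 0.
This gives (-930)y + (3255) = 0, so y = 7/2.

7/2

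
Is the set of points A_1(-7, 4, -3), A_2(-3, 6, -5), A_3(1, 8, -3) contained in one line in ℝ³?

A_1A_2 = (4, 2, -2), A_1A_3 = (8, 4, 0).
A_1A_2 × A_1A_3 = (8, -16, 0).
The cross product is nonzero, so the points do not lie on one line.

No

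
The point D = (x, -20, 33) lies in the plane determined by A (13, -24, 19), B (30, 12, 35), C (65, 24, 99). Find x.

21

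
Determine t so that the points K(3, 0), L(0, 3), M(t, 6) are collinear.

-3

The three points are collinear iff det[KL; KM] = 0.
This determinant is linear in t: (-3)t + (-9) = 0, so t = -3.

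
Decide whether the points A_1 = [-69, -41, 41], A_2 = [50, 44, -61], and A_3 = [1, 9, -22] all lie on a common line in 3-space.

No

A_1A_2 = (119, 85, -102), A_1A_3 = (70, 50, -63).
Comparing components 2 and 3: (85)(-63) − (-102)(50) = -255 ≠ 0, so A_1A_2 and A_1A_3 are not parallel and the points are not collinear.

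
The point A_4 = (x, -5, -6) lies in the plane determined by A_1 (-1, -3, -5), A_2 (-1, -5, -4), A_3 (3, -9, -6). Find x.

1

The plane through A_1, A_2, A_3 has equation 8x + 4y + 8z = -60.
Substituting A_4: (8)x + (-68) = -60, so x = 1.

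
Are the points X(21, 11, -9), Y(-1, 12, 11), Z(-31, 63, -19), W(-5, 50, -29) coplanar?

With X as base: XY = (-22, 1, 20), XZ = (-52, 52, -10), XW = (-26, 39, -20).
XZ × XW = (-650, -780, -676).
XY · (XZ × XW) = 0.
The scalar triple product vanishes, so the four points are coplanar.

Yes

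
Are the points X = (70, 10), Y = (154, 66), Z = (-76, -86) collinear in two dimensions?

XY = (84, 56), XZ = (-146, -96).
Twice the signed area of △XYZ is (84)(-96) − (56)(-146) = 112.
The area is nonzero, so the three points are not collinear.

No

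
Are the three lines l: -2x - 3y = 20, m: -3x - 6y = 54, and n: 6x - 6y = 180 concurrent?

The three lines meet at one point iff the augmented coefficient matrix [aᵢ bᵢ cᵢ] has rank < 3, i.e. its determinant vanishes.
Here the determinant is 0.
It vanishes, so the lines are concurrent at (14, -16).

Yes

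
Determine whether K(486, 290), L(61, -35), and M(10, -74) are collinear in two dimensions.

KL = (-425, -325), KM = (-476, -364).
det[KL; KM] = (-425)(-364) − (-325)(-476) = 0.
The determinant is zero, so the points are collinear.

Yes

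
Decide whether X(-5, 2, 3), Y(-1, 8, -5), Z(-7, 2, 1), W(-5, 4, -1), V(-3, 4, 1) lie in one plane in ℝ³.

The plane through X, Y, Z has normal n = XY × XZ = (-12, 24, 12) and equation n·P = 144.
Checking the remaining points: n·W = 144, n·V = 144.
All equal 144, so all 5 points lie in one plane.

Yes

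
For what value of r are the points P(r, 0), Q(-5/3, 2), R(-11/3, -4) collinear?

-7/3

The three points are collinear iff det[PQ; PR] = 0.
This determinant is linear in r: (6)r + (14) = 0, so r = -7/3.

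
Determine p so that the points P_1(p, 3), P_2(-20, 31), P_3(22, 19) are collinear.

78

Collinearity: (P_1 − P_2) must be parallel to (P_3 − P_2) = (42, -12).
Cross-multiplying the components: (p − (-20))·(-12) = (-28)·(42).
Solving gives p = 78.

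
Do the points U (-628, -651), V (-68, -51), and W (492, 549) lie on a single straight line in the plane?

Yes

UV = (560, 600), UW = (1120, 1200).
Twice the signed area of △UVW is (560)(1200) − (600)(1120) = 0.
The triangle is degenerate (zero area), so the points are collinear.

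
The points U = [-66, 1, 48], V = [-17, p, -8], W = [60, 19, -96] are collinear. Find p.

8

Direction UW = (126, 18, -144). From the x-coordinate of V, the parameter along the line is τ = (-17 − (-66))/126 = 7/18.
Then p = 1 + 7/18·(18) = 8.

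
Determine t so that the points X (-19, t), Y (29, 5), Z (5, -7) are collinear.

Collinearity: (X − Y) must be parallel to (Z − Y) = (-24, -12).
Cross-multiplying the components: (t − 5)·(-24) = (-48)·(-12).
Solving gives t = -19.

-19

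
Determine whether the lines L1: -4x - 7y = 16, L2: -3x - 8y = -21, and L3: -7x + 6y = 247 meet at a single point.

Intersecting L1 and L2: solving the 2×2 system gives (x, y) = (-25, 12).
Substitute into L3: (-7)(-25) + (6)(12) = 247.
This equals 247, so (-25, 12) lies on all three lines and they are concurrent.

Yes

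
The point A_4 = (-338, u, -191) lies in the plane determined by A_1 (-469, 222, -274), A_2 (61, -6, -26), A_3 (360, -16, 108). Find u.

-270

Coplanarity requires A_1A_2 · (A_1A_3 × A_1A_4) = 0.
A_1A_2 = (530, -228, 248), A_1A_3 = (829, -238, 382); the triple product is linear in u with coefficient 3132 and constant term 845640.
Setting it to zero: u = -270.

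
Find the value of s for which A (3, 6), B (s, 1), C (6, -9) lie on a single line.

4

Collinearity: (B − A) must be parallel to (C − A) = (3, -15).
Cross-multiplying the components: (s − 3)·(-15) = (-5)·(3).
Solving gives s = 4.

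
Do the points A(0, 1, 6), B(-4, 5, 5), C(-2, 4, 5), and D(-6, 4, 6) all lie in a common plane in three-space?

Yes

The four points are coplanar iff the 3×3 determinant with rows AB, AC, AD is zero.
Rows: (-4, 4, -1), (-2, 3, -1), (-6, 3, 0).
Expanding along the first row: (-4)(3) − (4)(-6) + (-1)(12) = 0.
Zero determinant ⇒ coplanar.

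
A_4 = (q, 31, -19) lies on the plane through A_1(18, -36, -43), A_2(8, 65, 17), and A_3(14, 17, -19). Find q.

14

The plane through A_1, A_2, A_3 has equation −756x − 126z = -8190.
Substituting A_4: (-756)q + (2394) = -8190, so q = 14.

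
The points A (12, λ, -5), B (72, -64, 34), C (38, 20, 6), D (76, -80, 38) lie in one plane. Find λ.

Coplanarity ⇔ det[AB; AC; AD] = 0.
Expanding, this is linear in λ: (-24)λ + (-144) = 0.
So λ = -6.

-6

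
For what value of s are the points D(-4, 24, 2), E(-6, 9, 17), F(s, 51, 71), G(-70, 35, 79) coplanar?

Normal to plane DEG: n = (-1320, -836, -1012); plane equation n·P = -16808.
Requiring n·F = -16808: (-1320)s + (-114488) = -16808.
So s = -74.

-74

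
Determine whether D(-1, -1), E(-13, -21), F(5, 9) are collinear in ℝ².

Yes

DE = (-12, -20), DF = (6, 10).
det[DE; DF] = (-12)(10) − (-20)(6) = 0.
The determinant is zero, so the points are collinear.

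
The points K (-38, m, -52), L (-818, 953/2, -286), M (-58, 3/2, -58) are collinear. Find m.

Collinearity requires KL × KM = 0; each component is linear in m.
The x-component gives (-228)m + (-2508) = 0, so m = -11.
The remaining components then also vanish.

-11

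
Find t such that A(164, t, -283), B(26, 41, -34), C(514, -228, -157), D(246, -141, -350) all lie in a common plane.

-85

The points are coplanar iff AB · (AC × AD) = 0.
Expanding, this is linear in t: (-127148)t + (-10807580) = 0.
So t = -85.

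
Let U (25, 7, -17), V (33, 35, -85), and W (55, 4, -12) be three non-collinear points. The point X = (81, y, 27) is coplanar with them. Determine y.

Coplanarity requires UV · (UW × UX) = 0.
UV = (8, 28, -68), UW = (30, -3, 5); the triple product is linear in y with coefficient -2080 and constant term -27040.
Setting it to zero: y = -13.

-13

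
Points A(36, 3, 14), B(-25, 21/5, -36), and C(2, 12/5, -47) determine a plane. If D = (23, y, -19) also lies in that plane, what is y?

12/5

The plane through A, B, C has equation −(516/5)x − 2021y + (387/5)z = -43473/5.
Substituting D: (-2021)y + (-19221/5) = -43473/5, so y = 12/5.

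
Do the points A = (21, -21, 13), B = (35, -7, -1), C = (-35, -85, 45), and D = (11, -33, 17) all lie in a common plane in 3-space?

With A as base: AB = (14, 14, -14), AC = (-56, -64, 32), AD = (-10, -12, 4).
AC × AD = (128, -96, 32).
AB · (AC × AD) = 0.
The scalar triple product vanishes, so the four points are coplanar.

Yes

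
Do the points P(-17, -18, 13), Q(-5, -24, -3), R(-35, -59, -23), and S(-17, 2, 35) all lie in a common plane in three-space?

With P as base: PQ = (12, -6, -16), PR = (-18, -41, -36), PS = (0, 20, 22).
PR × PS = (-182, 396, -360).
PQ · (PR × PS) = 1200.
Since 1200 ≠ 0, the four points are not coplanar.

No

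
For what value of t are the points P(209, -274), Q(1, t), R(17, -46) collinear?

Collinearity: (Q − P) must be parallel to (R − P) = (-192, 228).
Cross-multiplying the components: (t − (-274))·(-192) = (-208)·(228).
Solving gives t = -27.

-27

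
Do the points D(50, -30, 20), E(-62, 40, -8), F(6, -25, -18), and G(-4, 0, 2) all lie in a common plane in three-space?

Yes

A normal to the plane through D, E, F is n = DE × DF = (-2520, -3024, 2520).
The plane has equation n·P = 15120. For G: n·G = 15120.
Equal, so G lies in the plane and all four are coplanar.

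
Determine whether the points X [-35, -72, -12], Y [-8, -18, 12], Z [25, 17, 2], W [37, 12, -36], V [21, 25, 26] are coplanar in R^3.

No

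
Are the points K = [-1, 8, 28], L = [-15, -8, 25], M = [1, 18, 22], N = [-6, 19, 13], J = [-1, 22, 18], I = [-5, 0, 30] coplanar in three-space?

No

The plane through K, L, M has normal n = KL × KM = (126, -90, -108) and equation n·P = -3870.
Checking the remaining points: n·N = -3870, n·J = -4050, n·I = -3870.
Since n·J = -4050 ≠ -3870, J is off the plane and the points are not all coplanar.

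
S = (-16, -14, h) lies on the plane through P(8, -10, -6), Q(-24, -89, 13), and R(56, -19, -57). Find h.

18

A normal to the plane is n = PQ × PR = (4200, -720, 4080).
S lies in the plane iff n · PS = 0.
This gives (4080)h + (-73440) = 0, so h = 18.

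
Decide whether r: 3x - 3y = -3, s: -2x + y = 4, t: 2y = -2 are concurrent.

No

Lines aᵢx + bᵢy = cᵢ with pairwise distinct directions are concurrent exactly when det[aᵢ bᵢ cᵢ] = 0.
Here the determinant is -6.
Nonzero, so no common point exists.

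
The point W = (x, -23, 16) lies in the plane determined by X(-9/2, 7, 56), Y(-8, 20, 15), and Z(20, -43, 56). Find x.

The plane through X, Y, Z has equation −2050x − (2009/2)y − (287/2)z = -11685/2.
Substituting W: (-2050)x + (41615/2) = -11685/2, so x = 13.

13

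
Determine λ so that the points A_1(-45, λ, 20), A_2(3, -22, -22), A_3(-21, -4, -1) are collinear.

14

Collinearity requires A_1A_2 × A_1A_3 = 0; each component is linear in λ.
The x-component gives (-21)λ + (294) = 0, so λ = 14.
The remaining components then also vanish.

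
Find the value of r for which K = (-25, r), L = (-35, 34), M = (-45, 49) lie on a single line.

The three points are collinear iff det[KL; KM] = 0.
This determinant is linear in r: (-10)r + (190) = 0, so r = 19.

19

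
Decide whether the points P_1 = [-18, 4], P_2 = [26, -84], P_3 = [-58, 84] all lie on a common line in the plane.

Yes

P_1P_2 = (44, -88), P_1P_3 = (-40, 80).
Twice the signed area of △P_1P_2P_3 is (44)(80) − (-88)(-40) = 0.
The triangle is degenerate (zero area), so the points are collinear.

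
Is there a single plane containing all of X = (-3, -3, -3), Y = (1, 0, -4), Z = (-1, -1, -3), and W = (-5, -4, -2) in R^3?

A normal to the plane through X, Y, Z is n = XY × XZ = (2, -2, 2).
The plane has equation n·P = -6. For W: n·W = -6.
Equal, so W lies in the plane and all four are coplanar.

Yes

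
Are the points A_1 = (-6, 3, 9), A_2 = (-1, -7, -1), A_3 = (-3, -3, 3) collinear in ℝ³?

A_1A_2 = (5, -10, -10), A_1A_3 = (3, -6, -6).
Each component of A_1A_3 is 3/5 times the corresponding component of A_1A_2, so A_1A_3 = 3/5·A_1A_2 and the points are collinear.

Yes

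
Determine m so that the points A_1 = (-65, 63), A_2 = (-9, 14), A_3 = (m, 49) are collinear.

The three points are collinear iff det[A_1A_2; A_1A_3] = 0.
This determinant is linear in m: (49)m + (2401) = 0, so m = -49.

-49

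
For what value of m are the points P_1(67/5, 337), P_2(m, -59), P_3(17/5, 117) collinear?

Collinearity: (P_2 − P_1) must be parallel to (P_3 − P_1) = (-10, -220).
Cross-multiplying the components: (m − 67/5)·(-220) = (-396)·(-10).
Solving gives m = -23/5.

-23/5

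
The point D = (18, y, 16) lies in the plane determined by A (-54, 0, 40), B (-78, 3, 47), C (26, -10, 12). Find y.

The plane through A, B, C has equation −14x − 112y = 756.
Substituting D: (-112)y + (-252) = 756, so y = -9.

-9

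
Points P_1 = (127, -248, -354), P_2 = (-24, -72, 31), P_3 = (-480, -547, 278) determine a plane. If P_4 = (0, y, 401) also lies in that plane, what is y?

374

A normal to the plane is n = P_1P_2 × P_1P_3 = (226347, -138263, 151981).
P_4 lies in the plane iff n · P_1P_4 = 0.
This gives (-138263)y + (51710362) = 0, so y = 374.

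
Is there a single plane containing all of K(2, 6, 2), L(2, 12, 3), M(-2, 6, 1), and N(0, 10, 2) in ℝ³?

No

A normal to the plane through K, L, M is n = KL × KM = (-6, -4, 24).
The plane has equation n·P = 12. For N: n·N = 8.
8 ≠ 12, so N is off the plane.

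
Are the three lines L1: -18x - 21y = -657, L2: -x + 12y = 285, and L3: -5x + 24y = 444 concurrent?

No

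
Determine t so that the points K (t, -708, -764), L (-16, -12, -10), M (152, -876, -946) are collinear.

Direction LM = (168, -864, -936). From the y-coordinate of K, the parameter along the line is τ = (-708 − (-12))/(-864) = 29/36.
Then t = (-16) + 29/36·(168) = 358/3.

358/3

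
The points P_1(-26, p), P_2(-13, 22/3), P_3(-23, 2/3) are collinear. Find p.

The three points are collinear iff det[P_1P_2; P_1P_3] = 0.
This determinant is linear in p: (-10)p + (-40/3) = 0, so p = -4/3.

-4/3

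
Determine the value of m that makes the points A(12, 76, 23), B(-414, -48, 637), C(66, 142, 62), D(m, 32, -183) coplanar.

Coplanarity ⇔ det[AB; AC; AD] = 0.
Expanding, this is linear in m: (-45360)m + (2766960) = 0.
So m = 61.

61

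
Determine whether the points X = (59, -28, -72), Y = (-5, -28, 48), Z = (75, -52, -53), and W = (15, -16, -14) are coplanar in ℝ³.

The four points are coplanar iff the 3×3 determinant with rows XY, XZ, XW is zero.
Rows: (-64, 0, 120), (16, -24, 19), (-44, 12, 58).
Expanding along the first row: (-64)(-1620) − (0)(1764) + (120)(-864) = 0.
Zero determinant ⇒ coplanar.

Yes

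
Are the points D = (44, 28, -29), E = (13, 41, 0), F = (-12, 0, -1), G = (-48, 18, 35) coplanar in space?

No

The four points are coplanar iff the 3×3 determinant with rows DE, DF, DG is zero.
Rows: (-31, 13, 29), (-56, -28, 28), (-92, -10, 64).
Expanding along the first row: (-31)(-1512) − (13)(-1008) + (29)(-2016) = 1512.
Nonzero ⇒ not coplanar.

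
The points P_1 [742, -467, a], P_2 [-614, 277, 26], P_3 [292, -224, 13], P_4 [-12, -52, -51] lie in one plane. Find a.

-96

Coplanarity ⇔ det[P_1P_2; P_1P_3; P_1P_4] = 0.
Expanding, this is linear in a: (-3528)a + (-338688) = 0.
So a = -96.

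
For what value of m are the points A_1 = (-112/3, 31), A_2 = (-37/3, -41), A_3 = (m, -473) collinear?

The three points are collinear iff det[A_1A_2; A_1A_3] = 0.
This determinant is linear in m: (72)m + (-9912) = 0, so m = 413/3.

413/3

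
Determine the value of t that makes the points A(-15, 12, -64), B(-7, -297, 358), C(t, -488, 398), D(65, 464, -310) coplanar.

Coplanarity ⇔ det[AB; AC; AD] = 0.
Expanding, this is linear in t: (114730)t + (6493718) = 0.
So t = -283/5.

-283/5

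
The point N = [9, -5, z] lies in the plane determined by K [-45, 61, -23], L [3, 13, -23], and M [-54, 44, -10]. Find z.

A normal to the plane is n = KL × KM = (-624, -624, -1248).
N lies in the plane iff n · KN = 0.
This gives (-1248)z + (-21216) = 0, so z = -17.

-17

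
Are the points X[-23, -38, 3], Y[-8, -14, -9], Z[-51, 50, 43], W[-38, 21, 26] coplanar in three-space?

A normal to the plane through X, Y, Z is n = XY × XZ = (2016, -264, 1992).
The plane has equation n·P = -30360. For W: n·W = -30360.
Equal, so W lies in the plane and all four are coplanar.

Yes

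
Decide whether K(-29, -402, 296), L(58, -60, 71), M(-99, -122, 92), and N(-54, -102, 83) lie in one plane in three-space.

A normal to the plane through K, L, M is n = KL × KM = (-6768, 33498, 48300).
The plane has equation n·P = 1026876. For N: n·N = 957576.
957576 ≠ 1026876, so N is off the plane.

No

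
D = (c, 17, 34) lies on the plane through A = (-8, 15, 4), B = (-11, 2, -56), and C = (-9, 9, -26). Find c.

-11

Coplanarity requires AB · (AC × AD) = 0.
AB = (-3, -13, -60), AC = (-1, -6, -30); the triple product is linear in c with coefficient 30 and constant term 330.
Setting it to zero: c = -11.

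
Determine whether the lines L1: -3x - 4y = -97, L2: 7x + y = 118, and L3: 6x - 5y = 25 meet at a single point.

Intersecting L1 and L2: solving the 2×2 system gives (x, y) = (15, 13).
Substitute into L3: (6)(15) + (-5)(13) = 25.
This equals 25, so (15, 13) lies on all three lines and they are concurrent.

Yes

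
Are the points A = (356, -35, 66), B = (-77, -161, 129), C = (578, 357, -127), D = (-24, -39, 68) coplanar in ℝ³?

With A as base: AB = (-433, -126, 63), AC = (222, 392, -193), AD = (-380, -4, 2).
AC × AD = (12, 72896, 148072).
AB · (AC × AD) = 138444.
Since 138444 ≠ 0, the four points are not coplanar.

No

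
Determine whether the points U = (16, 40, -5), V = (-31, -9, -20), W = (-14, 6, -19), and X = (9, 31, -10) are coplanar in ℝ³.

Yes

With U as base: UV = (-47, -49, -15), UW = (-30, -34, -14), UX = (-7, -9, -5).
UW × UX = (44, -52, 32).
UV · (UW × UX) = 0.
The scalar triple product vanishes, so the four points are coplanar.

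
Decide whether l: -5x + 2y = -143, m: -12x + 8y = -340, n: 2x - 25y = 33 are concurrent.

Intersecting l and m: solving the 2×2 system gives (x, y) = (29, 1).
Substitute into n: (2)(29) + (-25)(1) = 33.
This equals 33, so (29, 1) lies on all three lines and they are concurrent.

Yes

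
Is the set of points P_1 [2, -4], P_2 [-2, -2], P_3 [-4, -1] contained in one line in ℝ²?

P_1P_2 = (-4, 2), P_1P_3 = (-6, 3).
Checking proportionality: P_1P_3 = 3/2·P_1P_2, so the vectors are parallel and the points are collinear.

Yes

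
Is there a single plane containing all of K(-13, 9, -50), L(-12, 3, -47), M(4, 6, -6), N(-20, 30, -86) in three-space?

No

With K as base: KL = (1, -6, 3), KM = (17, -3, 44), KN = (-7, 21, -36).
KM × KN = (-816, 304, 336).
KL · (KM × KN) = -1632.
Since -1632 ≠ 0, the four points are not coplanar.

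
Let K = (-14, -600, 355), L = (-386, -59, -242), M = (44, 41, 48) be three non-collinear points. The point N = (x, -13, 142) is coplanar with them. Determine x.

Coplanarity requires KL · (KM × KN) = 0.
KL = (-372, 541, -597), KM = (58, 641, -307); the triple product is linear in x with coefficient 216590 and constant term -26857160.
Setting it to zero: x = 124.

124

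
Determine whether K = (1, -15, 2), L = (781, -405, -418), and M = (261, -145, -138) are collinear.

Yes

KL = (780, -390, -420), KM = (260, -130, -140).
Each component of KM is 1/3 times the corresponding component of KL, so KM = 1/3·KL and the points are collinear.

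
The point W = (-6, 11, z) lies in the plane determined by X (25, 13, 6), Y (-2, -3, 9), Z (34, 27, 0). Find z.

The plane through X, Y, Z has equation 54x − 135y − 234z = -1809.
Substituting W: (-234)z + (-1809) = -1809, so z = 0.

0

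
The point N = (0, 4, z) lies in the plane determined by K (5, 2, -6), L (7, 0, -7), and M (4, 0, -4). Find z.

-2

Coplanarity requires KL · (KM × KN) = 0.
KL = (2, -2, -1), KM = (-1, -2, 2); the triple product is linear in z with coefficient -6 and constant term -12.
Setting it to zero: z = -2.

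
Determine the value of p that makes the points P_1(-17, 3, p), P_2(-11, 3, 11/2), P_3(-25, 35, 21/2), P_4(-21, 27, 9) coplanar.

17/2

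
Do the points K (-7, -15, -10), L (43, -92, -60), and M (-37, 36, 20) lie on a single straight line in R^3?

No

KL = (50, -77, -50), KM = (-30, 51, 30).
Comparing components 2 and 3: (-77)(30) − (-50)(51) = 240 ≠ 0, so KL and KM are not parallel and the points are not collinear.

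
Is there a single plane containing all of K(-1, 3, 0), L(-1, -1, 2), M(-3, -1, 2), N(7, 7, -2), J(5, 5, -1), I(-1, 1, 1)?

Yes

The plane through K, L, M has normal n = KL × KM = (0, -4, -8) and equation n·P = -12.
Checking the remaining points: n·N = -12, n·J = -12, n·I = -12.
All equal -12, so all 6 points lie in one plane.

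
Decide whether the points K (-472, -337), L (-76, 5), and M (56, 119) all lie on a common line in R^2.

Yes

KL = (396, 342), KM = (528, 456).
Twice the signed area of △KLM is (396)(456) − (342)(528) = 0.
The triangle is degenerate (zero area), so the points are collinear.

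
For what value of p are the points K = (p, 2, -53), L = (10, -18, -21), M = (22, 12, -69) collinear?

18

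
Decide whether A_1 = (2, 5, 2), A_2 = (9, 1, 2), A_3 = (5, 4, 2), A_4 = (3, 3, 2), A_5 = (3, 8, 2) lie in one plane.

The plane through A_1, A_2, A_3 has normal n = A_1A_2 × A_1A_3 = (0, 0, 5) and equation n·P = 10.
Checking the remaining points: n·A_4 = 10, n·A_5 = 10.
All equal 10, so all 5 points lie in one plane.

Yes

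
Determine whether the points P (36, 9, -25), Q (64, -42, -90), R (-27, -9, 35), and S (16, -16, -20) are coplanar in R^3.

No

A normal to the plane through P, Q, R is n = PQ × PR = (-4230, 2415, -3717).
The plane has equation n·X = -37620. For S: n·S = -31980.
-31980 ≠ -37620, so S is off the plane.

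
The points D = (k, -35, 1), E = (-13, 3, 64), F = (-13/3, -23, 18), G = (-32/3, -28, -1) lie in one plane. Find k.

The points are coplanar iff DE · (DF × DG) = 0.
Expanding, this is linear in k: (-264)k + (792) = 0.
So k = 3.

3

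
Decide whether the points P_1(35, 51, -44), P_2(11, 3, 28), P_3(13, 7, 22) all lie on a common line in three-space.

P_1P_2 = (-24, -48, 72), P_1P_3 = (-22, -44, 66).
P_1P_2 × P_1P_3 = (0, 0, 0).
The cross product vanishes, so the three points are collinear.

Yes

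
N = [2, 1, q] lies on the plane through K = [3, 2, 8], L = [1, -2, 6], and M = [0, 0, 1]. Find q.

6

The plane through K, L, M has equation 24x − 8y − 8z = -8.
Substituting N: (-8)q + (40) = -8, so q = 6.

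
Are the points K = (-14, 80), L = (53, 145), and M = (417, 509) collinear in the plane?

No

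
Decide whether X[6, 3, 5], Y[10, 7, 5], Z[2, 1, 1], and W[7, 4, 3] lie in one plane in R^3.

With X as base: XY = (4, 4, 0), XZ = (-4, -2, -4), XW = (1, 1, -2).
XZ × XW = (8, -12, -2).
XY · (XZ × XW) = -16.
Since -16 ≠ 0, the four points are not coplanar.

No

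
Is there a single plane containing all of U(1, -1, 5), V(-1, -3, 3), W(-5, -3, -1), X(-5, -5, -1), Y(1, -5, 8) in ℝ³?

No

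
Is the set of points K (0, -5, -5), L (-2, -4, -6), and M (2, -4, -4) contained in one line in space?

No

KL = (-2, 1, -1), KM = (2, 1, 1).
Comparing components 2 and 3: (1)(1) − (-1)(1) = 2 ≠ 0, so KL and KM are not parallel and the points are not collinear.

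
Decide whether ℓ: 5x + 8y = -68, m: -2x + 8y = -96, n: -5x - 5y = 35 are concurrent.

The three lines meet at one point iff the augmented coefficient matrix [aᵢ bᵢ cᵢ] has rank < 3, i.e. its determinant vanishes.
Here the determinant is 0.
It vanishes, so the lines are concurrent at (4, -11).

Yes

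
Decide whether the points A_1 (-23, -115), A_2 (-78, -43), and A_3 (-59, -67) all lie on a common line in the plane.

No

A_1A_2 = (-55, 72), A_1A_3 = (-36, 48).
det[A_1A_2; A_1A_3] = (-55)(48) − (72)(-36) = -48.
The determinant is nonzero, so they are not collinear.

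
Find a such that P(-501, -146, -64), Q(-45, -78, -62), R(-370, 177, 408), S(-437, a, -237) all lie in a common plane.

Coplanarity ⇔ det[PQ; PR; PS] = 0.
Expanding, this is linear in a: (-214970)a + (-53312560) = 0.
So a = -248.

-248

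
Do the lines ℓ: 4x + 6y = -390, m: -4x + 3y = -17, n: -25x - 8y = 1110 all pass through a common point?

No

The three lines meet at one point iff the augmented coefficient matrix [aᵢ bᵢ cᵢ] has rank < 3, i.e. its determinant vanishes.
Here the determinant is 236.
Nonzero, so no common point exists.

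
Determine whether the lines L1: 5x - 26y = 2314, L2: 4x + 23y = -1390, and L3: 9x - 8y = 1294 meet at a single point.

Lines aᵢx + bᵢy = cᵢ with pairwise distinct directions are concurrent exactly when det[aᵢ bᵢ cᵢ] = 0.
Here the determinant is 0.
It vanishes, so the lines are concurrent at (78, -74).

Yes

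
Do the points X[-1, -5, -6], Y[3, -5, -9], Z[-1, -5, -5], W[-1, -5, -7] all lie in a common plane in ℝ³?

Yes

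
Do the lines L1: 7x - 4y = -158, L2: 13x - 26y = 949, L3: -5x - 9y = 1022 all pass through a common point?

No

Intersecting L1 and L2: solving the 2×2 system gives (x, y) = (-304/5, -669/10).
Substitute into L3: (-5)(-304/5) + (-9)(-669/10) = 9061/10.
But L3 requires 1022 ≠ 9061/10, so the three lines have no common point.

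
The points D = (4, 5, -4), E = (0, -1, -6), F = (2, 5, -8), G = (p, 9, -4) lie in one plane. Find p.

6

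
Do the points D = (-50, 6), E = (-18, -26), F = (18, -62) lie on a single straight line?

Yes

DE = (32, -32), DF = (68, -68).
Checking proportionality: DF = 17/8·DE, so the vectors are parallel and the points are collinear.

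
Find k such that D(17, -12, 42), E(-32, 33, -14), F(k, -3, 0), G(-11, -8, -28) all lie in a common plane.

-4

Normal to plane DEG: n = (-2926, -1862, 1064); plane equation n·P = 17290.
Requiring n·F = 17290: (-2926)k + (5586) = 17290.
So k = -4.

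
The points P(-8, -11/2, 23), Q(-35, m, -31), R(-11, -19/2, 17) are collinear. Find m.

-83/2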